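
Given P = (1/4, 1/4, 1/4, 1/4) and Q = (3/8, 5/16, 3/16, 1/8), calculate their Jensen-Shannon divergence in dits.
0.0091 dits

Jensen-Shannon divergence is:
JSD(P||Q) = 0.5 × D_KL(P||M) + 0.5 × D_KL(Q||M)
where M = 0.5 × (P + Q) is the mixture distribution.

M = 0.5 × (1/4, 1/4, 1/4, 1/4) + 0.5 × (3/8, 5/16, 3/16, 1/8) = (5/16, 9/32, 7/32, 3/16)

D_KL(P||M) = 0.0087 dits
D_KL(Q||M) = 0.0094 dits

JSD(P||Q) = 0.5 × 0.0087 + 0.5 × 0.0094 = 0.0091 dits

Unlike KL divergence, JSD is symmetric and bounded: 0 ≤ JSD ≤ log(2).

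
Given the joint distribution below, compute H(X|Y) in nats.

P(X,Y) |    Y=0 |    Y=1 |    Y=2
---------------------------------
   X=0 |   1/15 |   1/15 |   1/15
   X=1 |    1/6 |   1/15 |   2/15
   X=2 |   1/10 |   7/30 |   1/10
0.9942 nats

Using the chain rule: H(X|Y) = H(X,Y) - H(Y)

First, compute H(X,Y) = 2.0895 nats

Marginal P(Y) = (1/3, 11/30, 3/10)
H(Y) = 1.0953 nats

H(X|Y) = H(X,Y) - H(Y) = 2.0895 - 1.0953 = 0.9942 nats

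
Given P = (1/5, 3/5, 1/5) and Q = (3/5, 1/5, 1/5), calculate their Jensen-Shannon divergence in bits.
0.1510 bits

Jensen-Shannon divergence is:
JSD(P||Q) = 0.5 × D_KL(P||M) + 0.5 × D_KL(Q||M)
where M = 0.5 × (P + Q) is the mixture distribution.

M = 0.5 × (1/5, 3/5, 1/5) + 0.5 × (3/5, 1/5, 1/5) = (2/5, 2/5, 1/5)

D_KL(P||M) = 0.1510 bits
D_KL(Q||M) = 0.1510 bits

JSD(P||Q) = 0.5 × 0.1510 + 0.5 × 0.1510 = 0.1510 bits

Unlike KL divergence, JSD is symmetric and bounded: 0 ≤ JSD ≤ log(2).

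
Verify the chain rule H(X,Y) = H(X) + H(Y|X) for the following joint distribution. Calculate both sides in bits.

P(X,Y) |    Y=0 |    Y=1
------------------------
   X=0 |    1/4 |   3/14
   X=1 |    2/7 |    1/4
H(X,Y) = 1.9926, H(X) = 0.9963, H(Y|X) = 0.9963 (all in bits)

Chain rule: H(X,Y) = H(X) + H(Y|X)

Left side — joint entropy directly:
H(X,Y) = -Σ p(x,y) log p(x,y) = 1.9926 bits

Right side — compute H(Y|X) from the conditional distributions:
P(X) = (13/28, 15/28), so H(X) = 0.9963 bits
H(Y|X) = Σ_x P(X=x) · H(Y|X=x):
  P(Y|X=0) = (7/13, 6/13), H(Y|X=0) = 0.9957, weight P(X=0) = 13/28
  P(Y|X=1) = (8/15, 7/15), H(Y|X=1) = 0.9968, weight P(X=1) = 15/28
H(Y|X) = 0.9963 bits

H(X) + H(Y|X) = 0.9963 + 0.9963 = 1.9926 bits

Both sides equal 1.9926 bits. ✓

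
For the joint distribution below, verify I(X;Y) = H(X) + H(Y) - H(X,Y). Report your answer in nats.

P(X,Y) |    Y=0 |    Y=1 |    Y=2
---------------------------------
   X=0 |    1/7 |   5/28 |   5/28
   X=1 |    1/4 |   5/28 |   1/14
I(X;Y) = 0.0385 nats

Mutual information has multiple equivalent forms:
- I(X;Y) = H(X) - H(X|Y)
- I(X;Y) = H(Y) - H(Y|X)
- I(X;Y) = H(X) + H(Y) - H(X,Y)

Computing all quantities:
H(X) = 0.6931, H(Y) = 1.0813, H(X,Y) = 1.7360
H(X|Y) = 0.6546, H(Y|X) = 1.0428

Verification:
H(X) - H(X|Y) = 0.6931 - 0.6546 = 0.0385
H(Y) - H(Y|X) = 1.0813 - 1.0428 = 0.0385
H(X) + H(Y) - H(X,Y) = 0.6931 + 1.0813 - 1.7360 = 0.0385

All forms give I(X;Y) = 0.0385 nats. ✓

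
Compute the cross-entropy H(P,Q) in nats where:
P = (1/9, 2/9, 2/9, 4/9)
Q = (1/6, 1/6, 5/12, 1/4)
1.4079 nats

Cross-entropy: H(P,Q) = -Σ p(x) log q(x)

Alternatively: H(P,Q) = H(P) + D_KL(P||Q)
H(P) = 1.2730 nats
D_KL(P||Q) = 0.1349 nats

H(P,Q) = 1.2730 + 0.1349 = 1.4079 nats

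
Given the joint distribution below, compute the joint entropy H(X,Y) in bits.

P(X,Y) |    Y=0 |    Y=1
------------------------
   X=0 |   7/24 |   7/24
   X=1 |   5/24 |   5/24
1.9799 bits

Joint entropy is H(X,Y) = -Σ_{x,y} p(x,y) log p(x,y).

Summing over all non-zero entries:
H(X,Y) = -[7/24·log_2(7/24) + 7/24·log_2(7/24) + 5/24·log_2(5/24) + 5/24·log_2(5/24)]
H(X,Y) = 1.9799 bits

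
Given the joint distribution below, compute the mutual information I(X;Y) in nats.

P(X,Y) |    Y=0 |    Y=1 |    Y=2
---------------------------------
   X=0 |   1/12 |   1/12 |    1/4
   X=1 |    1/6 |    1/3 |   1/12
0.1241 nats

Mutual information: I(X;Y) = H(X) + H(Y) - H(X,Y)

Marginals:
P(X) = (5/12, 7/12), H(X) = 0.6792 nats
P(Y) = (1/4, 5/12, 1/3), H(Y) = 1.0776 nats

Joint entropy: H(X,Y) = 1.6326 nats

I(X;Y) = 0.6792 + 1.0776 - 1.6326 = 0.1241 nats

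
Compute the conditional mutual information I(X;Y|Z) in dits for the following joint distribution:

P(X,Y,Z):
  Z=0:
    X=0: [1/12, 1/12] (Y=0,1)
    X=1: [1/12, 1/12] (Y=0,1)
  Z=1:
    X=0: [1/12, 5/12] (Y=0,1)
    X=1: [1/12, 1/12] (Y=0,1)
0.0148 dits

Conditional mutual information: I(X;Y|Z) = H(X|Z) + H(Y|Z) - H(X,Y|Z)

H(Z) = 0.2764
H(X,Z) = 0.5396 → H(X|Z) = 0.2632
H(Y,Z) = 0.5396 → H(Y|Z) = 0.2632
H(X,Y,Z) = 0.7879 → H(X,Y|Z) = 0.5115

I(X;Y|Z) = 0.2632 + 0.2632 - 0.5115 = 0.0148 dits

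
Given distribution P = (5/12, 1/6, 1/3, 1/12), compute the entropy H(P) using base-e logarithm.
1.2367 nats

Shannon entropy is H(X) = -Σ p(x) log p(x).

For P = (5/12, 1/6, 1/3, 1/12):
H = -5/12 × log_e(5/12) -1/6 × log_e(1/6) -1/3 × log_e(1/3) -1/12 × log_e(1/12)
H = 1.2367 nats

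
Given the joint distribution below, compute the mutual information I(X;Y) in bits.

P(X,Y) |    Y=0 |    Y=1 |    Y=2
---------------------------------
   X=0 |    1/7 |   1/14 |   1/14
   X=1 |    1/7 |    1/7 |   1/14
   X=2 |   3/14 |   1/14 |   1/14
0.0309 bits

Mutual information: I(X;Y) = H(X) + H(Y) - H(X,Y)

Marginals:
P(X) = (2/7, 5/14, 5/14), H(X) = 1.5774 bits
P(Y) = (1/2, 2/7, 3/14), H(Y) = 1.4926 bits

Joint entropy: H(X,Y) = 3.0391 bits

I(X;Y) = 1.5774 + 1.4926 - 3.0391 = 0.0309 bits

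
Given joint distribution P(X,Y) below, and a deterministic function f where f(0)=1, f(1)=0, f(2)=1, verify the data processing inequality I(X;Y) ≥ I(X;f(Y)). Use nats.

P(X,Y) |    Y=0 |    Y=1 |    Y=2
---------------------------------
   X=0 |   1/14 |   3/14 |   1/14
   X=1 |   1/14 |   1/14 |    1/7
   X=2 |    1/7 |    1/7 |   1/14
I(X;Y) = 0.0658, I(X;f(Y)) = 0.0415, inequality holds: 0.0658 ≥ 0.0415

Data Processing Inequality: For any Markov chain X → Y → Z, we have I(X;Y) ≥ I(X;Z).

Here Z = f(Y) is a deterministic function of Y, forming X → Y → Z.

Original I(X;Y) = 0.0658 nats

After applying f:
P(X,Z) where Z=f(Y):
- P(X,Z=0) = P(X,Y=1)
- P(X,Z=1) = P(X,Y=0) + P(X,Y=2)

I(X;Z) = I(X;f(Y)) = 0.0415 nats

Verification: 0.0658 ≥ 0.0415 ✓

Information cannot be created by processing; the function f can only lose information about X.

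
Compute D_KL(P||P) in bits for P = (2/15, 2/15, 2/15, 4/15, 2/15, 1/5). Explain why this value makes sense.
0.0000 bits

KL divergence satisfies the Gibbs inequality: D_KL(P||Q) ≥ 0 for all distributions P, Q.

D_KL(P||Q) = Σ p(x) log(p(x)/q(x))
Each term is p(x) × log_2(p(x)/p(x)) = p(x) × log_2(1) = 0, so the sum is 0.
D_KL(P||Q) = 0.0000 bits

When P = Q, the KL divergence is exactly 0, as there is no 'divergence' between identical distributions.

This non-negativity is a fundamental property: relative entropy cannot be negative because it measures how different Q is from P.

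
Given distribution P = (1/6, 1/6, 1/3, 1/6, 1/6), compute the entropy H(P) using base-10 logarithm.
0.6778 dits

Shannon entropy is H(X) = -Σ p(x) log p(x).

For P = (1/6, 1/6, 1/3, 1/6, 1/6):
H = -1/6 × log_10(1/6) -1/6 × log_10(1/6) -1/3 × log_10(1/3) -1/6 × log_10(1/6) -1/6 × log_10(1/6)
H = 0.6778 dits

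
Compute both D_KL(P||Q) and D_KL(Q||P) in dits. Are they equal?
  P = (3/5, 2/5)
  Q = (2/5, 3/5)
D_KL(P||Q) = 0.0352, D_KL(Q||P) = 0.0352

KL divergence is not symmetric: D_KL(P||Q) ≠ D_KL(Q||P) in general.

D_KL(P||Q) = 0.0352 dits
D_KL(Q||P) = 0.0352 dits

In this case they happen to be equal (to 4 decimal places).

This asymmetry is why KL divergence is not a true distance metric.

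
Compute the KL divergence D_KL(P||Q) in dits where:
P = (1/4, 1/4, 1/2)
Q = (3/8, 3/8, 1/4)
0.0625 dits

KL divergence: D_KL(P||Q) = Σ p(x) log(p(x)/q(x))

Computing term by term:
  x=0: 1/4 × log_10[(1/4)/(3/8)] = 1/4 × -0.1761 = -0.0440
  x=1: 1/4 × log_10[(1/4)/(3/8)] = 1/4 × -0.1761 = -0.0440
  x=2: 1/2 × log_10[(1/2)/(1/4)] = 1/2 × 0.3010 = 0.1505

D_KL(P||Q) = 0.0625 dits

Note: KL divergence is always non-negative and equals 0 iff P = Q.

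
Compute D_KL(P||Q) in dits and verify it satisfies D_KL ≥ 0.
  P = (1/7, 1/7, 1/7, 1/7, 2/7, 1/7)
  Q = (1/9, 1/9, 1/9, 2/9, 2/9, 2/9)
0.0231 dits

KL divergence satisfies the Gibbs inequality: D_KL(P||Q) ≥ 0 for all distributions P, Q.

D_KL(P||Q) = Σ p(x) log(p(x)/q(x))
Term by term:
  x=0: 1/7 × log_10[(1/7)/(1/9)] = 0.0156
  x=1: 1/7 × log_10[(1/7)/(1/9)] = 0.0156
  x=2: 1/7 × log_10[(1/7)/(1/9)] = 0.0156
  x=3: 1/7 × log_10[(1/7)/(2/9)] = -0.0274
  x=4: 2/7 × log_10[(2/7)/(2/9)] = 0.0312
  x=5: 1/7 × log_10[(1/7)/(2/9)] = -0.0274
D_KL(P||Q) = 0.0231 dits

D_KL(P||Q) = 0.0231 ≥ 0 ✓

This non-negativity is a fundamental property: relative entropy cannot be negative because it measures how different Q is from P.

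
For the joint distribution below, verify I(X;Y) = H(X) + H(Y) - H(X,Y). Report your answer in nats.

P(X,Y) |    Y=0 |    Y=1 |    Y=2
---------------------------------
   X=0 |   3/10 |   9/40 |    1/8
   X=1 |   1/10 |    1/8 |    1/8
I(X;Y) = 0.0211 nats

Mutual information has multiple equivalent forms:
- I(X;Y) = H(X) - H(X|Y)
- I(X;Y) = H(Y) - H(Y|X)
- I(X;Y) = H(X) + H(Y) - H(X,Y)

Computing all quantities:
H(X) = 0.6474, H(Y) = 1.0805, H(X,Y) = 1.7069
H(X|Y) = 0.6263, H(Y|X) = 1.0594

Verification:
H(X) - H(X|Y) = 0.6474 - 0.6263 = 0.0211
H(Y) - H(Y|X) = 1.0805 - 1.0594 = 0.0211
H(X) + H(Y) - H(X,Y) = 0.6474 + 1.0805 - 1.7069 = 0.0211

All forms give I(X;Y) = 0.0211 nats. ✓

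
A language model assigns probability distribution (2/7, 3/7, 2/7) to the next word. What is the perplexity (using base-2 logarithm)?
2.9417

Perplexity is 2^H (or exp(H) for natural log).

First, H = -Σ p log p = 1.5567 bits
Perplexity = 2^1.5567 = 2.9417

Interpretation: The model's uncertainty is equivalent to choosing uniformly among 2.9 options.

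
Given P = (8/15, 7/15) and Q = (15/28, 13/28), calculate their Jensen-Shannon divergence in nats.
0.0000 nats

Jensen-Shannon divergence is:
JSD(P||Q) = 0.5 × D_KL(P||M) + 0.5 × D_KL(Q||M)
where M = 0.5 × (P + Q) is the mixture distribution.

M = 0.5 × (8/15, 7/15) + 0.5 × (15/28, 13/28) = (0.534524, 0.465476)

D_KL(P||M) = 0.0000 nats
D_KL(Q||M) = 0.0000 nats

JSD(P||Q) = 0.5 × 0.0000 + 0.5 × 0.0000 = 0.0000 nats

Unlike KL divergence, JSD is symmetric and bounded: 0 ≤ JSD ≤ log(2).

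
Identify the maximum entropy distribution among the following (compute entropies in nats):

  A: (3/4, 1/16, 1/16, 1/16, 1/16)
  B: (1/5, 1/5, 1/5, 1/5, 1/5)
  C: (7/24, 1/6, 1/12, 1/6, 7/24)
B

For a discrete distribution over n outcomes, entropy is maximized by the uniform distribution.

Computing entropies:
H(A) = 0.9089 nats
H(B) = 1.6094 nats
H(C) = 1.5231 nats

The uniform distribution (where all probabilities equal 1/5) achieves the maximum entropy of log_e(5) = 1.6094 nats.

Distribution B has the highest entropy.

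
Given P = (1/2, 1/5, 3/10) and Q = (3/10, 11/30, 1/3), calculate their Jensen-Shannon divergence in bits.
0.0368 bits

Jensen-Shannon divergence is:
JSD(P||Q) = 0.5 × D_KL(P||M) + 0.5 × D_KL(Q||M)
where M = 0.5 × (P + Q) is the mixture distribution.

M = 0.5 × (1/2, 1/5, 3/10) + 0.5 × (3/10, 11/30, 1/3) = (2/5, 0.283333, 0.316667)

D_KL(P||M) = 0.0371 bits
D_KL(Q||M) = 0.0365 bits

JSD(P||Q) = 0.5 × 0.0371 + 0.5 × 0.0365 = 0.0368 bits

Unlike KL divergence, JSD is symmetric and bounded: 0 ≤ JSD ≤ log(2).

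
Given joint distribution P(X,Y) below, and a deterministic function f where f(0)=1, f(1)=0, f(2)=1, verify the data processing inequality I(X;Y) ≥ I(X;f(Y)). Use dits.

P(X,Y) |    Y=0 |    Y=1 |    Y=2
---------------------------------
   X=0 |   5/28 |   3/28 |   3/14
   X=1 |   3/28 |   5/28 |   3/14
I(X;Y) = 0.0078, I(X;f(Y)) = 0.0055, inequality holds: 0.0078 ≥ 0.0055

Data Processing Inequality: For any Markov chain X → Y → Z, we have I(X;Y) ≥ I(X;Z).

Here Z = f(Y) is a deterministic function of Y, forming X → Y → Z.

Original I(X;Y) = 0.0078 dits

After applying f:
P(X,Z) where Z=f(Y):
- P(X,Z=0) = P(X,Y=1)
- P(X,Z=1) = P(X,Y=0) + P(X,Y=2)

I(X;Z) = I(X;f(Y)) = 0.0055 dits

Verification: 0.0078 ≥ 0.0055 ✓

Information cannot be created by processing; the function f can only lose information about X.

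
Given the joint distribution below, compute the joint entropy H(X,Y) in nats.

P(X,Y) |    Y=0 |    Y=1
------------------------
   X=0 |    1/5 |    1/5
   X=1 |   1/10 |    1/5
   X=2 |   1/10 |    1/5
1.7481 nats

Joint entropy is H(X,Y) = -Σ_{x,y} p(x,y) log p(x,y).

Summing over all non-zero entries:
H(X,Y) = -[1/5·log_e(1/5) + 1/5·log_e(1/5) + 1/10·log_e(1/10) + 1/5·log_e(1/5) + 1/10·log_e(1/10) + 1/5·log_e(1/5)]
H(X,Y) = 1.7481 nats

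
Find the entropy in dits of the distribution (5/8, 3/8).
0.2873 dits

Shannon entropy is H(X) = -Σ p(x) log p(x).

For P = (5/8, 3/8):
H = -5/8 × log_10(5/8) -3/8 × log_10(3/8)
H = 0.2873 dits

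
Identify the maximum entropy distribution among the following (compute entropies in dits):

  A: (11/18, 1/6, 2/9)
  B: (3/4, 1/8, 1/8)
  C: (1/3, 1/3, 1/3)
C

For a discrete distribution over n outcomes, entropy is maximized by the uniform distribution.

Computing entropies:
H(A) = 0.4056 dits
H(B) = 0.3195 dits
H(C) = 0.4771 dits

The uniform distribution (where all probabilities equal 1/3) achieves the maximum entropy of log_10(3) = 0.4771 dits.

Distribution C has the highest entropy.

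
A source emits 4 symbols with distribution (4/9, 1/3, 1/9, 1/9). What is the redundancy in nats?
0.1714 nats

Redundancy measures how far a source is from maximum entropy:
R = H_max - H(X)

Maximum entropy for 4 symbols: H_max = log_e(4) = 1.3863 nats
Actual entropy: H(X) = 1.2149 nats
Redundancy: R = 1.3863 - 1.2149 = 0.1714 nats

This redundancy represents potential for compression: the source could be compressed by 0.1714 nats per symbol.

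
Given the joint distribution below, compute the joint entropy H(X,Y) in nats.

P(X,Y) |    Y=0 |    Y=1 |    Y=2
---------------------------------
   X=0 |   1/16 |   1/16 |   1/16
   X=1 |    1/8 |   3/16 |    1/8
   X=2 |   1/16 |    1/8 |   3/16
2.1007 nats

Joint entropy is H(X,Y) = -Σ_{x,y} p(x,y) log p(x,y).

Summing over all non-zero entries:
H(X,Y) = -[1/16·log_e(1/16) + 1/16·log_e(1/16) + 1/16·log_e(1/16) + 1/8·log_e(1/8) + 3/16·log_e(3/16) + 1/8·log_e(1/8) + 1/16·log_e(1/16) + 1/8·log_e(1/8) + 3/16·log_e(3/16)]
H(X,Y) = 2.1007 nats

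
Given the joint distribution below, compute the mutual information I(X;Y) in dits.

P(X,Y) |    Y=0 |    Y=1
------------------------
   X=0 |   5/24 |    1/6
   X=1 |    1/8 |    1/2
0.0287 dits

Mutual information: I(X;Y) = H(X) + H(Y) - H(X,Y)

Marginals:
P(X) = (3/8, 5/8), H(X) = 0.2873 dits
P(Y) = (1/3, 2/3), H(Y) = 0.2764 dits

Joint entropy: H(X,Y) = 0.5350 dits

I(X;Y) = 0.2873 + 0.2764 - 0.5350 = 0.0287 dits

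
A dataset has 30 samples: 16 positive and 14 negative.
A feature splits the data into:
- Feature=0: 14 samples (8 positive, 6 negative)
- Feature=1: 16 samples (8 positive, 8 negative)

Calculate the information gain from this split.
0.0037 bits

Information Gain = H(Y) - H(Y|Feature)

Before split:
P(positive) = 16/30 = 0.5333
H(Y) = 0.9968 bits

After split:
Feature=0: H = 0.9852 bits (weight = 14/30)
Feature=1: H = 1.0000 bits (weight = 16/30)
H(Y|Feature) = (14/30)×0.9852 + (16/30)×1.0000 = 0.9931 bits

Information Gain = 0.9968 - 0.9931 = 0.0037 bits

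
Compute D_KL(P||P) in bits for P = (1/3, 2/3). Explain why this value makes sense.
0.0000 bits

KL divergence satisfies the Gibbs inequality: D_KL(P||Q) ≥ 0 for all distributions P, Q.

D_KL(P||Q) = Σ p(x) log(p(x)/q(x))
Each term is p(x) × log_2(p(x)/p(x)) = p(x) × log_2(1) = 0, so the sum is 0.
D_KL(P||Q) = 0.0000 bits

When P = Q, the KL divergence is exactly 0, as there is no 'divergence' between identical distributions.

This non-negativity is a fundamental property: relative entropy cannot be negative because it measures how different Q is from P.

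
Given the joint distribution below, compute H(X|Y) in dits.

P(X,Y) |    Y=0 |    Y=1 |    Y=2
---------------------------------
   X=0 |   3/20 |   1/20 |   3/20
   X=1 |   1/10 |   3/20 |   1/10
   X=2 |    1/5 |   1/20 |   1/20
0.4423 dits

Using the chain rule: H(X|Y) = H(X,Y) - H(Y)

First, compute H(X,Y) = 0.9057 dits

Marginal P(Y) = (9/20, 1/4, 3/10)
H(Y) = 0.4634 dits

H(X|Y) = H(X,Y) - H(Y) = 0.9057 - 0.4634 = 0.4423 dits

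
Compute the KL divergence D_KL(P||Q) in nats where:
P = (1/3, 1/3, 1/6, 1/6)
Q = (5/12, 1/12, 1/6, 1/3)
0.2722 nats

KL divergence: D_KL(P||Q) = Σ p(x) log(p(x)/q(x))

Computing term by term:
  x=0: 1/3 × log_e[(1/3)/(5/12)] = 1/3 × -0.2231 = -0.0744
  x=1: 1/3 × log_e[(1/3)/(1/12)] = 1/3 × 1.3863 = 0.4621
  x=2: 1/6 × log_e[(1/6)/(1/6)] = 1/6 × 0.0000 = 0.0000
  x=3: 1/6 × log_e[(1/6)/(1/3)] = 1/6 × -0.6931 = -0.1155

D_KL(P||Q) = 0.2722 nats

Note: KL divergence is always non-negative and equals 0 iff P = Q.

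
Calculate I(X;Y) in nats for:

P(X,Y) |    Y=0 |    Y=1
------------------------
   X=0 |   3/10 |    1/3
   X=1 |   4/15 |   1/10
0.0313 nats

Mutual information: I(X;Y) = H(X) + H(Y) - H(X,Y)

Marginals:
P(X) = (19/30, 11/30), H(X) = 0.6572 nats
P(Y) = (17/30, 13/30), H(Y) = 0.6842 nats

Joint entropy: H(X,Y) = 1.3101 nats

I(X;Y) = 0.6572 + 0.6842 - 1.3101 = 0.0313 nats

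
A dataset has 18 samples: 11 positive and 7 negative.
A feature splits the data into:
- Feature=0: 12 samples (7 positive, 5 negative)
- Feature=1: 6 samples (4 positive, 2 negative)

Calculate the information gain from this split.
0.0047 bits

Information Gain = H(Y) - H(Y|Feature)

Before split:
P(positive) = 11/18 = 0.6111
H(Y) = 0.9641 bits

After split:
Feature=0: H = 0.9799 bits (weight = 12/18)
Feature=1: H = 0.9183 bits (weight = 6/18)
H(Y|Feature) = (12/18)×0.9799 + (6/18)×0.9183 = 0.9593 bits

Information Gain = 0.9641 - 0.9593 = 0.0047 bits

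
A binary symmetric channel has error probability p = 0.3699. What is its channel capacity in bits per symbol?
0.0494 bits

For a binary symmetric channel (BSC) with error probability p:
Capacity C = 1 - H(p) bits per symbol

where H(p) = -p log₂(p) - (1-p) log₂(1-p) is the binary entropy function.

H(0.3699) = 0.9506 bits
C = 1 - 0.9506 = 0.0494 bits per symbol

This means we can reliably transmit up to 0.0494 bits of information per channel use.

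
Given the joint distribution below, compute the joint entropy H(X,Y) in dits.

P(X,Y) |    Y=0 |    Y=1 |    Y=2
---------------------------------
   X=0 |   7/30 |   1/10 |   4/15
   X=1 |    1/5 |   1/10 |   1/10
0.7403 dits

Joint entropy is H(X,Y) = -Σ_{x,y} p(x,y) log p(x,y).

Summing over all non-zero entries:
H(X,Y) = -[7/30·log_10(7/30) + 1/10·log_10(1/10) + 4/15·log_10(4/15) + 1/5·log_10(1/5) + 1/10·log_10(1/10) + 1/10·log_10(1/10)]
H(X,Y) = 0.7403 dits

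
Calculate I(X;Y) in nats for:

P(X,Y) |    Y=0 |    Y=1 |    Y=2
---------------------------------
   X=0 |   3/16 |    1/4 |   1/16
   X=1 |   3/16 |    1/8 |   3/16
0.0539 nats

Mutual information: I(X;Y) = H(X) + H(Y) - H(X,Y)

Marginals:
P(X) = (1/2, 1/2), H(X) = 0.6931 nats
P(Y) = (3/8, 3/8, 1/4), H(Y) = 1.0822 nats

Joint entropy: H(X,Y) = 1.7214 nats

I(X;Y) = 0.6931 + 1.0822 - 1.7214 = 0.0539 nats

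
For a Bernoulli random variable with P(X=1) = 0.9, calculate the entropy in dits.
0.1412 dits

The binary entropy function is:
H(p) = -p log(p) - (1-p) log(1-p)

H(0.9) = -0.9 × log_10(0.9) - 0.1 × log_10(0.1)
H(0.9) = 0.1412 dits

Note: Binary entropy is maximized at p=0.5 (H=1 bit) and minimized at p=0 or p=1 (H=0).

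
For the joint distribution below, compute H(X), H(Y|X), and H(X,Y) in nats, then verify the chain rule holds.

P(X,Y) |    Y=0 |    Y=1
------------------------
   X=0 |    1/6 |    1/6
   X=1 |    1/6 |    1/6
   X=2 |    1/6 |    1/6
H(X,Y) = 1.7918, H(X) = 1.0986, H(Y|X) = 0.6931 (all in nats)

Chain rule: H(X,Y) = H(X) + H(Y|X)

Left side — joint entropy directly:
H(X,Y) = -Σ p(x,y) log p(x,y) = 1.7918 nats

Right side — compute H(Y|X) from the conditional distributions:
P(X) = (1/3, 1/3, 1/3), so H(X) = 1.0986 nats
H(Y|X) = Σ_x P(X=x) · H(Y|X=x):
  P(Y|X=0) = (1/2, 1/2), H(Y|X=0) = 0.6931, weight P(X=0) = 1/3
  P(Y|X=1) = (1/2, 1/2), H(Y|X=1) = 0.6931, weight P(X=1) = 1/3
  P(Y|X=2) = (1/2, 1/2), H(Y|X=2) = 0.6931, weight P(X=2) = 1/3
H(Y|X) = 0.6931 nats

H(X) + H(Y|X) = 1.0986 + 0.6931 = 1.7918 nats

Both sides equal 1.7918 nats. ✓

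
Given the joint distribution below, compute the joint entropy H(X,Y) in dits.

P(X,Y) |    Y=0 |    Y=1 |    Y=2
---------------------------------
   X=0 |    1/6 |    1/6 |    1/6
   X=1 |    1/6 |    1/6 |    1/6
0.7782 dits

Joint entropy is H(X,Y) = -Σ_{x,y} p(x,y) log p(x,y).

Summing over all non-zero entries:
H(X,Y) = -[1/6·log_10(1/6) + 1/6·log_10(1/6) + 1/6·log_10(1/6) + 1/6·log_10(1/6) + 1/6·log_10(1/6) + 1/6·log_10(1/6)]
H(X,Y) = 0.7782 dits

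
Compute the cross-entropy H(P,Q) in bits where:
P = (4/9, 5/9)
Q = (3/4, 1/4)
1.2956 bits

Cross-entropy: H(P,Q) = -Σ p(x) log q(x)

Alternatively: H(P,Q) = H(P) + D_KL(P||Q)
H(P) = 0.9911 bits
D_KL(P||Q) = 0.3045 bits

H(P,Q) = 0.9911 + 0.3045 = 1.2956 bits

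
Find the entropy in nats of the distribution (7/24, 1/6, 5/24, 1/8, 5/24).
1.5715 nats

Shannon entropy is H(X) = -Σ p(x) log p(x).

For P = (7/24, 1/6, 5/24, 1/8, 5/24):
H = -7/24 × log_e(7/24) -1/6 × log_e(1/6) -5/24 × log_e(5/24) -1/8 × log_e(1/8) -5/24 × log_e(5/24)
H = 1.5715 nats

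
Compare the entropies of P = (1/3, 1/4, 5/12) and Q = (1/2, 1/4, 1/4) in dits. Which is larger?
P

Computing entropies in dits:
H(P) = 0.4680
H(Q) = 0.4515

Distribution P has higher entropy.

Intuition: The distribution closer to uniform (more spread out) has higher entropy.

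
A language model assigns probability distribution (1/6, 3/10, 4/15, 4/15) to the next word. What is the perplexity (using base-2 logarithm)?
3.9148

Perplexity is 2^H (or exp(H) for natural log).

First, H = -Σ p log p = 1.9689 bits
Perplexity = 2^1.9689 = 3.9148

Interpretation: The model's uncertainty is equivalent to choosing uniformly among 3.9 options.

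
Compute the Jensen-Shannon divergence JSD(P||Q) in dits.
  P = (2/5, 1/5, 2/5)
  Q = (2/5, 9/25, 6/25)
0.0094 dits

Jensen-Shannon divergence is:
JSD(P||Q) = 0.5 × D_KL(P||M) + 0.5 × D_KL(Q||M)
where M = 0.5 × (P + Q) is the mixture distribution.

M = 0.5 × (2/5, 1/5, 2/5) + 0.5 × (2/5, 9/25, 6/25) = (2/5, 7/25, 8/25)

D_KL(P||M) = 0.0095 dits
D_KL(Q||M) = 0.0093 dits

JSD(P||Q) = 0.5 × 0.0095 + 0.5 × 0.0093 = 0.0094 dits

Unlike KL divergence, JSD is symmetric and bounded: 0 ≤ JSD ≤ log(2).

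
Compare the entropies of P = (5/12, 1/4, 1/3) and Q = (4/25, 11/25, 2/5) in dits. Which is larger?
P

Computing entropies in dits:
H(P) = 0.4680
H(Q) = 0.4434

Distribution P has higher entropy.

Intuition: The distribution closer to uniform (more spread out) has higher entropy.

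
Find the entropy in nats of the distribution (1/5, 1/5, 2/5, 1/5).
1.3322 nats

Shannon entropy is H(X) = -Σ p(x) log p(x).

For P = (1/5, 1/5, 2/5, 1/5):
H = -1/5 × log_e(1/5) -1/5 × log_e(1/5) -2/5 × log_e(2/5) -1/5 × log_e(1/5)
H = 1.3322 nats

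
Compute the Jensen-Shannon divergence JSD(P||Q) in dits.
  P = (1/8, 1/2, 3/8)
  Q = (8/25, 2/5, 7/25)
0.0123 dits

Jensen-Shannon divergence is:
JSD(P||Q) = 0.5 × D_KL(P||M) + 0.5 × D_KL(Q||M)
where M = 0.5 × (P + Q) is the mixture distribution.

M = 0.5 × (1/8, 1/2, 3/8) + 0.5 × (8/25, 2/5, 7/25) = (0.2225, 9/20, 0.3275)

D_KL(P||M) = 0.0136 dits
D_KL(Q||M) = 0.0110 dits

JSD(P||Q) = 0.5 × 0.0136 + 0.5 × 0.0110 = 0.0123 dits

Unlike KL divergence, JSD is symmetric and bounded: 0 ≤ JSD ≤ log(2).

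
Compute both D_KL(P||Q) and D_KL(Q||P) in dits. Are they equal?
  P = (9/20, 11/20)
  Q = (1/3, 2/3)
D_KL(P||Q) = 0.0127, D_KL(Q||P) = 0.0123

KL divergence is not symmetric: D_KL(P||Q) ≠ D_KL(Q||P) in general.

D_KL(P||Q) = 0.0127 dits
D_KL(Q||P) = 0.0123 dits

No, they are not equal!

This asymmetry is why KL divergence is not a true distance metric.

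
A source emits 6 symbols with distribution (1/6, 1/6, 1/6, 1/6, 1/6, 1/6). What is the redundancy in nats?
0.0000 nats

Redundancy measures how far a source is from maximum entropy:
R = H_max - H(X)

Maximum entropy for 6 symbols: H_max = log_e(6) = 1.7918 nats
Actual entropy: H(X) = 1.7918 nats
Redundancy: R = 1.7918 - 1.7918 = 0.0000 nats

This redundancy represents potential for compression: the source could be compressed by 0.0000 nats per symbol.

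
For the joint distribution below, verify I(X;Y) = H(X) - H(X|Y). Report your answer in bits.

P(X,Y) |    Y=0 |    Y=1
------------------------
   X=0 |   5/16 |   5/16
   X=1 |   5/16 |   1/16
I(X;Y) = 0.0857 bits

Mutual information has multiple equivalent forms:
- I(X;Y) = H(X) - H(X|Y)
- I(X;Y) = H(Y) - H(Y|X)
- I(X;Y) = H(X) + H(Y) - H(X,Y)

Computing all quantities:
H(X) = 0.9544, H(Y) = 0.9544, H(X,Y) = 1.8232
H(X|Y) = 0.8688, H(Y|X) = 0.8688

Verification:
H(X) - H(X|Y) = 0.9544 - 0.8688 = 0.0857
H(Y) - H(Y|X) = 0.9544 - 0.8688 = 0.0857
H(X) + H(Y) - H(X,Y) = 0.9544 + 0.9544 - 1.8232 = 0.0857

All forms give I(X;Y) = 0.0857 bits. ✓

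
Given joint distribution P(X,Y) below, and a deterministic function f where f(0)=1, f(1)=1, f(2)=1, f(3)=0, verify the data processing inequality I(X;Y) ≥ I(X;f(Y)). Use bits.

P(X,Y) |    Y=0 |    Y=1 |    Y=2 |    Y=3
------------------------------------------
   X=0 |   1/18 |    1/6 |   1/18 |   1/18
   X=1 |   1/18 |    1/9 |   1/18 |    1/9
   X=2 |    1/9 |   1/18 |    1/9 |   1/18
I(X;Y) = 0.0986, I(X;f(Y)) = 0.0248, inequality holds: 0.0986 ≥ 0.0248

Data Processing Inequality: For any Markov chain X → Y → Z, we have I(X;Y) ≥ I(X;Z).

Here Z = f(Y) is a deterministic function of Y, forming X → Y → Z.

Original I(X;Y) = 0.0986 bits

After applying f:
P(X,Z) where Z=f(Y):
- P(X,Z=0) = P(X,Y=3)
- P(X,Z=1) = P(X,Y=0) + P(X,Y=1) + P(X,Y=2)

I(X;Z) = I(X;f(Y)) = 0.0248 bits

Verification: 0.0986 ≥ 0.0248 ✓

Information cannot be created by processing; the function f can only lose information about X.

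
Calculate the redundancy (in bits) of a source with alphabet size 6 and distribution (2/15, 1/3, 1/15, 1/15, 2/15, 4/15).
0.2520 bits

Redundancy measures how far a source is from maximum entropy:
R = H_max - H(X)

Maximum entropy for 6 symbols: H_max = log_2(6) = 2.5850 bits
Actual entropy: H(X) = 2.3329 bits
Redundancy: R = 2.5850 - 2.3329 = 0.2520 bits

This redundancy represents potential for compression: the source could be compressed by 0.2520 bits per symbol.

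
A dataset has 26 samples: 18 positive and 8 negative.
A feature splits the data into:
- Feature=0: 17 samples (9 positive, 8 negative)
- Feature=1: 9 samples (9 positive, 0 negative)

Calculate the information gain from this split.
0.2383 bits

Information Gain = H(Y) - H(Y|Feature)

Before split:
P(positive) = 18/26 = 0.6923
H(Y) = 0.8905 bits

After split:
Feature=0: H = 0.9975 bits (weight = 17/26)
Feature=1: H = 0.0000 bits (weight = 9/26)
H(Y|Feature) = (17/26)×0.9975 + (9/26)×0.0000 = 0.6522 bits

Information Gain = 0.8905 - 0.6522 = 0.2383 bits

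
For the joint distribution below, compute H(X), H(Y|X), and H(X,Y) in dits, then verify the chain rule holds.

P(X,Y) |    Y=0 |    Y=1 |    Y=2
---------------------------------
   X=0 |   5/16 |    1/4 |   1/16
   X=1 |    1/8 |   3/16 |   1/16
H(X,Y) = 0.7081, H(X) = 0.2873, H(Y|X) = 0.4208 (all in dits)

Chain rule: H(X,Y) = H(X) + H(Y|X)

Left side — joint entropy directly:
H(X,Y) = -Σ p(x,y) log p(x,y) = 0.7081 dits

Right side — compute H(Y|X) from the conditional distributions:
P(X) = (5/8, 3/8), so H(X) = 0.2873 dits
H(Y|X) = Σ_x P(X=x) · H(Y|X=x):
  P(Y|X=0) = (1/2, 2/5, 1/10), H(Y|X=0) = 0.4097, weight P(X=0) = 5/8
  P(Y|X=1) = (1/3, 1/2, 1/6), H(Y|X=1) = 0.4392, weight P(X=1) = 3/8
H(Y|X) = 0.4208 dits

H(X) + H(Y|X) = 0.2873 + 0.4208 = 0.7081 dits

Both sides equal 0.7081 dits. ✓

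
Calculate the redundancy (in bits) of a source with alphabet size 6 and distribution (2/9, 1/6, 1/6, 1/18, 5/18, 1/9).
0.1439 bits

Redundancy measures how far a source is from maximum entropy:
R = H_max - H(X)

Maximum entropy for 6 symbols: H_max = log_2(6) = 2.5850 bits
Actual entropy: H(X) = 2.4411 bits
Redundancy: R = 2.5850 - 2.4411 = 0.1439 bits

This redundancy represents potential for compression: the source could be compressed by 0.1439 bits per symbol.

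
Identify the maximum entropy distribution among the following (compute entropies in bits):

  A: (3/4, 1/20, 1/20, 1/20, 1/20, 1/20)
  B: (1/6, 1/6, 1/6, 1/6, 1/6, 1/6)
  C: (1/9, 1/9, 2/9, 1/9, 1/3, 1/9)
B

For a discrete distribution over n outcomes, entropy is maximized by the uniform distribution.

Computing entropies:
H(A) = 1.3918 bits
H(B) = 2.5850 bits
H(C) = 2.4194 bits

The uniform distribution (where all probabilities equal 1/6) achieves the maximum entropy of log_2(6) = 2.5850 bits.

Distribution B has the highest entropy.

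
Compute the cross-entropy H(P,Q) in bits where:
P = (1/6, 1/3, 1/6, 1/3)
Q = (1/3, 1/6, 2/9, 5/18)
2.1035 bits

Cross-entropy: H(P,Q) = -Σ p(x) log q(x)

Alternatively: H(P,Q) = H(P) + D_KL(P||Q)
H(P) = 1.9183 bits
D_KL(P||Q) = 0.1852 bits

H(P,Q) = 1.9183 + 0.1852 = 2.1035 bits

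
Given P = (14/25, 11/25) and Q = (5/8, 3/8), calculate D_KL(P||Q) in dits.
0.0038 dits

KL divergence: D_KL(P||Q) = Σ p(x) log(p(x)/q(x))

Computing term by term:
  x=0: 14/25 × log_10[(14/25)/(5/8)] = 14/25 × -0.0477 = -0.0267
  x=1: 11/25 × log_10[(11/25)/(3/8)] = 11/25 × 0.0694 = 0.0305

D_KL(P||Q) = 0.0038 dits

Note: KL divergence is always non-negative and equals 0 iff P = Q.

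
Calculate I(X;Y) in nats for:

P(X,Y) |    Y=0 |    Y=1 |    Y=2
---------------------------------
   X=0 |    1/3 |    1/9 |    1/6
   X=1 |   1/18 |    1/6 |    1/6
0.0908 nats

Mutual information: I(X;Y) = H(X) + H(Y) - H(X,Y)

Marginals:
P(X) = (11/18, 7/18), H(X) = 0.6682 nats
P(Y) = (7/18, 5/18, 1/3), H(Y) = 1.0893 nats

Joint entropy: H(X,Y) = 1.6668 nats

I(X;Y) = 0.6682 + 1.0893 - 1.6668 = 0.0908 nats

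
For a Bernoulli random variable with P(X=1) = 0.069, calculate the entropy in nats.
0.2510 nats

The binary entropy function is:
H(p) = -p log(p) - (1-p) log(1-p)

H(0.069) = -0.069 × log_e(0.069) - 0.931 × log_e(0.931)
H(0.069) = 0.2510 nats

Note: Binary entropy is maximized at p=0.5 (H=1 bit) and minimized at p=0 or p=1 (H=0).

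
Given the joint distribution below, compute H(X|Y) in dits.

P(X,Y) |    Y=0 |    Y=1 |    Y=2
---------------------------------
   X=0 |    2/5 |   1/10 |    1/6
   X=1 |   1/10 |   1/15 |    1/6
0.2577 dits

Using the chain rule: H(X|Y) = H(X,Y) - H(Y)

First, compute H(X,Y) = 0.6970 dits

Marginal P(Y) = (1/2, 1/6, 1/3)
H(Y) = 0.4392 dits

H(X|Y) = H(X,Y) - H(Y) = 0.6970 - 0.4392 = 0.2577 dits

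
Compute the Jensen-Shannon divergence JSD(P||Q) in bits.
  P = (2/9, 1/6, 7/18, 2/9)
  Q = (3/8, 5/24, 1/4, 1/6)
0.0298 bits

Jensen-Shannon divergence is:
JSD(P||Q) = 0.5 × D_KL(P||M) + 0.5 × D_KL(Q||M)
where M = 0.5 × (P + Q) is the mixture distribution.

M = 0.5 × (2/9, 1/6, 7/18, 2/9) + 0.5 × (3/8, 5/24, 1/4, 1/6) = (0.298611, 3/16, 0.319444, 7/36)

D_KL(P||M) = 0.0301 bits
D_KL(Q||M) = 0.0294 bits

JSD(P||Q) = 0.5 × 0.0301 + 0.5 × 0.0294 = 0.0298 bits

Unlike KL divergence, JSD is symmetric and bounded: 0 ≤ JSD ≤ log(2).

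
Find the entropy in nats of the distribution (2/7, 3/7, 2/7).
1.0790 nats

Shannon entropy is H(X) = -Σ p(x) log p(x).

For P = (2/7, 3/7, 2/7):
H = -2/7 × log_e(2/7) -3/7 × log_e(3/7) -2/7 × log_e(2/7)
H = 1.0790 nats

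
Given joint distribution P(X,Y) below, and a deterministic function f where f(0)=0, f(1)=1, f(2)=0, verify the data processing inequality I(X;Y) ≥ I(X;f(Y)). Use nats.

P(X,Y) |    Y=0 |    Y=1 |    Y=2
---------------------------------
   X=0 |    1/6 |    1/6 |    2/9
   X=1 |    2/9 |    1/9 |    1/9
I(X;Y) = 0.0223, I(X;f(Y)) = 0.0015, inequality holds: 0.0223 ≥ 0.0015

Data Processing Inequality: For any Markov chain X → Y → Z, we have I(X;Y) ≥ I(X;Z).

Here Z = f(Y) is a deterministic function of Y, forming X → Y → Z.

Original I(X;Y) = 0.0223 nats

After applying f:
P(X,Z) where Z=f(Y):
- P(X,Z=0) = P(X,Y=0) + P(X,Y=2)
- P(X,Z=1) = P(X,Y=1)

I(X;Z) = I(X;f(Y)) = 0.0015 nats

Verification: 0.0223 ≥ 0.0015 ✓

Information cannot be created by processing; the function f can only lose information about X.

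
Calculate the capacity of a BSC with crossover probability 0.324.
0.0913 bits

For a binary symmetric channel (BSC) with error probability p:
Capacity C = 1 - H(p) bits per symbol

where H(p) = -p log₂(p) - (1-p) log₂(1-p) is the binary entropy function.

H(0.324) = 0.9087 bits
C = 1 - 0.9087 = 0.0913 bits per symbol

This means we can reliably transmit up to 0.0913 bits of information per channel use.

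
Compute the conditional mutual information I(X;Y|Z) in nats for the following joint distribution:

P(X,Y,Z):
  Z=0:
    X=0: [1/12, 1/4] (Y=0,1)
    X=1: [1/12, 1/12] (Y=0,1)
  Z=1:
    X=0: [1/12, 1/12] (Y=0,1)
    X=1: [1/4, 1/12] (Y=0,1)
0.0306 nats

Conditional mutual information: I(X;Y|Z) = H(X|Z) + H(Y|Z) - H(X,Y|Z)

H(Z) = 0.6931
H(X,Z) = 1.3297 → H(X|Z) = 0.6365
H(Y,Z) = 1.3297 → H(Y|Z) = 0.6365
H(X,Y,Z) = 1.9356 → H(X,Y|Z) = 1.2425

I(X;Y|Z) = 0.6365 + 0.6365 - 1.2425 = 0.0306 nats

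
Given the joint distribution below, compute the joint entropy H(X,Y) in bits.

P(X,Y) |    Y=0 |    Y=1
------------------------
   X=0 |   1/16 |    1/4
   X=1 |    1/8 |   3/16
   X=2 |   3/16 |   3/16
2.4835 bits

Joint entropy is H(X,Y) = -Σ_{x,y} p(x,y) log p(x,y).

Summing over all non-zero entries:
H(X,Y) = -[1/16·log_2(1/16) + 1/4·log_2(1/4) + 1/8·log_2(1/8) + 3/16·log_2(3/16) + 3/16·log_2(3/16) + 3/16·log_2(3/16)]
H(X,Y) = 2.4835 bits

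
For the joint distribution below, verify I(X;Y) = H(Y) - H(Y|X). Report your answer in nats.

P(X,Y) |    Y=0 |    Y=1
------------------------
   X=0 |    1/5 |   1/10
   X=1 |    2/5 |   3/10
I(X;Y) = 0.0040 nats

Mutual information has multiple equivalent forms:
- I(X;Y) = H(X) - H(X|Y)
- I(X;Y) = H(Y) - H(Y|X)
- I(X;Y) = H(X) + H(Y) - H(X,Y)

Computing all quantities:
H(X) = 0.6109, H(Y) = 0.6730, H(X,Y) = 1.2799
H(X|Y) = 0.6068, H(Y|X) = 0.6690

Verification:
H(X) - H(X|Y) = 0.6109 - 0.6068 = 0.0040
H(Y) - H(Y|X) = 0.6730 - 0.6690 = 0.0040
H(X) + H(Y) - H(X,Y) = 0.6109 + 0.6730 - 1.2799 = 0.0040

All forms give I(X;Y) = 0.0040 nats. ✓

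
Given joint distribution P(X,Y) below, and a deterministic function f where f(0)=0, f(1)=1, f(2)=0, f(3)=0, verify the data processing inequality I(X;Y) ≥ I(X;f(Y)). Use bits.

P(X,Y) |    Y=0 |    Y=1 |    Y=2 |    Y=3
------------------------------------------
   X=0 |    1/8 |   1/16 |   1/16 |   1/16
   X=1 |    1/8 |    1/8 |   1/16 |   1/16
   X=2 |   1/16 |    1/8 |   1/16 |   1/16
I(X;Y) = 0.0339, I(X;f(Y)) = 0.0227, inequality holds: 0.0339 ≥ 0.0227

Data Processing Inequality: For any Markov chain X → Y → Z, we have I(X;Y) ≥ I(X;Z).

Here Z = f(Y) is a deterministic function of Y, forming X → Y → Z.

Original I(X;Y) = 0.0339 bits

After applying f:
P(X,Z) where Z=f(Y):
- P(X,Z=0) = P(X,Y=0) + P(X,Y=2) + P(X,Y=3)
- P(X,Z=1) = P(X,Y=1)

I(X;Z) = I(X;f(Y)) = 0.0227 bits

Verification: 0.0339 ≥ 0.0227 ✓

Information cannot be created by processing; the function f can only lose information about X.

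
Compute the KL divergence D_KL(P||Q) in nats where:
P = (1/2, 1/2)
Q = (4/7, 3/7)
0.0103 nats

KL divergence: D_KL(P||Q) = Σ p(x) log(p(x)/q(x))

Computing term by term:
  x=0: 1/2 × log_e[(1/2)/(4/7)] = 1/2 × -0.1335 = -0.0668
  x=1: 1/2 × log_e[(1/2)/(3/7)] = 1/2 × 0.1542 = 0.0771

D_KL(P||Q) = 0.0103 nats

Note: KL divergence is always non-negative and equals 0 iff P = Q.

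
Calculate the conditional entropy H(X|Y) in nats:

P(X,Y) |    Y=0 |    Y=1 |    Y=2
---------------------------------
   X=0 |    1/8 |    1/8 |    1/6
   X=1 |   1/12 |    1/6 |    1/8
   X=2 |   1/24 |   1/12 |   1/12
1.0485 nats

Using the chain rule: H(X|Y) = H(X,Y) - H(Y)

First, compute H(X,Y) = 2.1307 nats

Marginal P(Y) = (1/4, 3/8, 3/8)
H(Y) = 1.0822 nats

H(X|Y) = H(X,Y) - H(Y) = 2.1307 - 1.0822 = 1.0485 nats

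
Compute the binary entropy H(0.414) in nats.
0.6783 nats

The binary entropy function is:
H(p) = -p log(p) - (1-p) log(1-p)

H(0.414) = -0.414 × log_e(0.414) - 0.586 × log_e(0.586)
H(0.414) = 0.6783 nats

Note: Binary entropy is maximized at p=0.5 (H=1 bit) and minimized at p=0 or p=1 (H=0).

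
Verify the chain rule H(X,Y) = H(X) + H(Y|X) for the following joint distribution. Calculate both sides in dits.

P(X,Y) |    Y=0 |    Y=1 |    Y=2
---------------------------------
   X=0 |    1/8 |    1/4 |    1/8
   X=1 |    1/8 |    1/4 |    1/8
H(X,Y) = 0.7526, H(X) = 0.3010, H(Y|X) = 0.4515 (all in dits)

Chain rule: H(X,Y) = H(X) + H(Y|X)

Left side — joint entropy directly:
H(X,Y) = -Σ p(x,y) log p(x,y) = 0.7526 dits

Right side — compute H(Y|X) from the conditional distributions:
P(X) = (1/2, 1/2), so H(X) = 0.3010 dits
H(Y|X) = Σ_x P(X=x) · H(Y|X=x):
  P(Y|X=0) = (1/4, 1/2, 1/4), H(Y|X=0) = 0.4515, weight P(X=0) = 1/2
  P(Y|X=1) = (1/4, 1/2, 1/4), H(Y|X=1) = 0.4515, weight P(X=1) = 1/2
H(Y|X) = 0.4515 dits

H(X) + H(Y|X) = 0.3010 + 0.4515 = 0.7526 dits

Both sides equal 0.7526 dits. ✓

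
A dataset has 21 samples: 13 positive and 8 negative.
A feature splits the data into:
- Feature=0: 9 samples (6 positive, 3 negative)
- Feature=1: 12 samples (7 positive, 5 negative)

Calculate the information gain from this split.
0.0052 bits

Information Gain = H(Y) - H(Y|Feature)

Before split:
P(positive) = 13/21 = 0.6190
H(Y) = 0.9587 bits

After split:
Feature=0: H = 0.9183 bits (weight = 9/21)
Feature=1: H = 0.9799 bits (weight = 12/21)
H(Y|Feature) = (9/21)×0.9183 + (12/21)×0.9799 = 0.9535 bits

Information Gain = 0.9587 - 0.9535 = 0.0052 bits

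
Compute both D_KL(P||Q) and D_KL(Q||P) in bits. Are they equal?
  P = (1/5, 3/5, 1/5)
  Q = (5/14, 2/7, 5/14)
D_KL(P||Q) = 0.3076, D_KL(Q||P) = 0.2917

KL divergence is not symmetric: D_KL(P||Q) ≠ D_KL(Q||P) in general.

D_KL(P||Q) = 0.3076 bits
D_KL(Q||P) = 0.2917 bits

No, they are not equal!

This asymmetry is why KL divergence is not a true distance metric.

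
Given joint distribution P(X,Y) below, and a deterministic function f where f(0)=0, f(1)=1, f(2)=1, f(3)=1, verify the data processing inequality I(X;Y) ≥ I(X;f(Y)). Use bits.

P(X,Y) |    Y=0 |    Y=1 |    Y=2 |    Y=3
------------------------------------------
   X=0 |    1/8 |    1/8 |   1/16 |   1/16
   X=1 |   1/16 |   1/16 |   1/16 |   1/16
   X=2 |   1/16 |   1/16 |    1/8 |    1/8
I(X;Y) = 0.0613, I(X;f(Y)) = 0.0203, inequality holds: 0.0613 ≥ 0.0203

Data Processing Inequality: For any Markov chain X → Y → Z, we have I(X;Y) ≥ I(X;Z).

Here Z = f(Y) is a deterministic function of Y, forming X → Y → Z.

Original I(X;Y) = 0.0613 bits

After applying f:
P(X,Z) where Z=f(Y):
- P(X,Z=0) = P(X,Y=0)
- P(X,Z=1) = P(X,Y=1) + P(X,Y=2) + P(X,Y=3)

I(X;Z) = I(X;f(Y)) = 0.0203 bits

Verification: 0.0613 ≥ 0.0203 ✓

Information cannot be created by processing; the function f can only lose information about X.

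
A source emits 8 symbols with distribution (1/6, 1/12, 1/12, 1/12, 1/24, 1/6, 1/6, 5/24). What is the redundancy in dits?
0.0448 dits

Redundancy measures how far a source is from maximum entropy:
R = H_max - H(X)

Maximum entropy for 8 symbols: H_max = log_10(8) = 0.9031 dits
Actual entropy: H(X) = 0.8583 dits
Redundancy: R = 0.9031 - 0.8583 = 0.0448 dits

This redundancy represents potential for compression: the source could be compressed by 0.0448 dits per symbol.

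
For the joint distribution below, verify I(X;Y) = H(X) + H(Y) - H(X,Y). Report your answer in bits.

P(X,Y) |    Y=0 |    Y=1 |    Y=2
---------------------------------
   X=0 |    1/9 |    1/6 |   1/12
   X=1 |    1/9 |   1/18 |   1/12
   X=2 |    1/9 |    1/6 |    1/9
I(X;Y) = 0.0324 bits

Mutual information has multiple equivalent forms:
- I(X;Y) = H(X) - H(X|Y)
- I(X;Y) = H(Y) - H(Y|X)
- I(X;Y) = H(X) + H(Y) - H(X,Y)

Computing all quantities:
H(X) = 1.5605, H(Y) = 1.5715, H(X,Y) = 3.0997
H(X|Y) = 1.5281, H(Y|X) = 1.5391

Verification:
H(X) - H(X|Y) = 1.5605 - 1.5281 = 0.0324
H(Y) - H(Y|X) = 1.5715 - 1.5391 = 0.0324
H(X) + H(Y) - H(X,Y) = 1.5605 + 1.5715 - 3.0997 = 0.0324

All forms give I(X;Y) = 0.0324 bits. ✓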